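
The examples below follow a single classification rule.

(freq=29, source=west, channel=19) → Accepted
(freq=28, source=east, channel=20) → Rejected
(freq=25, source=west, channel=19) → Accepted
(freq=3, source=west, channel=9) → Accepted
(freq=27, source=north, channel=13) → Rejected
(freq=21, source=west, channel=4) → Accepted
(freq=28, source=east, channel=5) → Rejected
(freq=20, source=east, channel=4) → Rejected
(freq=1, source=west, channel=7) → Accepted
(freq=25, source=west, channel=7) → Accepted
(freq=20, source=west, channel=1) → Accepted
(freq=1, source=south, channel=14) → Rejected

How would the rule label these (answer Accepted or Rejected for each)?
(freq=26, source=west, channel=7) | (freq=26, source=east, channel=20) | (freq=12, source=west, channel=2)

Accepted, Rejected, Accepted

The rule appears to be: source is west.
(freq=26, source=west, channel=7) — source is west, hence Accepted.
(freq=26, source=east, channel=20) — source is east, hence Rejected.
(freq=12, source=west, channel=2) — source is west, hence Accepted.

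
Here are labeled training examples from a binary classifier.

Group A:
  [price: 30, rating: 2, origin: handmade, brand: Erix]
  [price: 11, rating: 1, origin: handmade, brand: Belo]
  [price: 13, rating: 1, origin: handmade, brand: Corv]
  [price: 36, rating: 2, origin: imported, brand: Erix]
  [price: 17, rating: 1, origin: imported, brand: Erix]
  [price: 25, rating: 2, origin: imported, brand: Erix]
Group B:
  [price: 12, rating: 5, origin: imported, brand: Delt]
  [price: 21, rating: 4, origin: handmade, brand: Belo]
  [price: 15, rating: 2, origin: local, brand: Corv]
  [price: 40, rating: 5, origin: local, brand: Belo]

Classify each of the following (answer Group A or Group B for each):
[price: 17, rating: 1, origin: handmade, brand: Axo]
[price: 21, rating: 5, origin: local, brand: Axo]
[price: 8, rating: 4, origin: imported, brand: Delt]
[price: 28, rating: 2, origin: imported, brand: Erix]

Group A, Group B, Group B, Group A

Rule: brand is Erix OR rating = 1. This holds for each 'Group A' example and fails for each 'Group B' one.
[price: 17, rating: 1, origin: handmade, brand: Axo] — brand is Axo, rating = 1, hence Group A.
[price: 21, rating: 5, origin: local, brand: Axo] — brand is Axo, rating = 5, hence Group B.
[price: 8, rating: 4, origin: imported, brand: Delt] — brand is Delt, rating = 4, hence Group B.
[price: 28, rating: 2, origin: imported, brand: Erix] — brand is Erix, rating = 2, hence Group A.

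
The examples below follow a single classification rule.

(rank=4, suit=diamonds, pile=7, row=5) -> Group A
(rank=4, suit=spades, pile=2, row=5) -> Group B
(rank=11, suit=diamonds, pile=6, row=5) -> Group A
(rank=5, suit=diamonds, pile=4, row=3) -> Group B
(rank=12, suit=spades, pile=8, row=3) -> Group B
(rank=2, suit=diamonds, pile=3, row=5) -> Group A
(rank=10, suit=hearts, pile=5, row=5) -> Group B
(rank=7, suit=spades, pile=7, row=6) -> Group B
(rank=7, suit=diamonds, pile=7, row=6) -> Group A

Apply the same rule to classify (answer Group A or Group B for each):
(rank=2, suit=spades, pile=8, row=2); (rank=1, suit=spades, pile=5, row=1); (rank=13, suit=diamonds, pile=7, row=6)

One predicate separates the groups cleanly: suit is diamonds AND row ≥ 5.

Group B, Group B, Group A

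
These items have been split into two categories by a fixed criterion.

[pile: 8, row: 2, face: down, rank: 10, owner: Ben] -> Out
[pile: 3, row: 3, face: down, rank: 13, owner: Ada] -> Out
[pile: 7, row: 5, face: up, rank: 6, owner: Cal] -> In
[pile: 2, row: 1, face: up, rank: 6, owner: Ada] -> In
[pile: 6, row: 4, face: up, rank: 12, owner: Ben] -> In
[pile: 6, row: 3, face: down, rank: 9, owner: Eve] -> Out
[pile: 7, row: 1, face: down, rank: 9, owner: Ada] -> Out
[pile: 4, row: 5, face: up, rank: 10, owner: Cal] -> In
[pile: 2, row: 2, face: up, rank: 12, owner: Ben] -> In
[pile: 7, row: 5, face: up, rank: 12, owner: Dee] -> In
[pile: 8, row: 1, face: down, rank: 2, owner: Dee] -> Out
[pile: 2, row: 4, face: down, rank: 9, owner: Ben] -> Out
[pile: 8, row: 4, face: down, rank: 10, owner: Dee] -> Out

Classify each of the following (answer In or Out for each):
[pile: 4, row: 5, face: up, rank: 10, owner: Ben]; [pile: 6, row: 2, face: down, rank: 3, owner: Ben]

All 'In' examples share one property — face is up — and every 'Out' example lacks it.
[pile: 4, row: 5, face: up, rank: 10, owner: Ben] — face is up, hence In.
[pile: 6, row: 2, face: down, rank: 3, owner: Ben] — face is down, hence Out.

In, Out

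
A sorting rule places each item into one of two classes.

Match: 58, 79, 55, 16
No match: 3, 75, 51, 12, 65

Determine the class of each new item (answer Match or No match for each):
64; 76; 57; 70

Every 'Match' example satisfies: ≡ 1 (mod 3). None of the 'No match' examples do.
64: 64 mod 3 = 1, fits → Match.
76: 76 mod 3 = 1, fits → Match.
57: 57 mod 3 = 0, does not pass → No match.
70: 70 mod 3 = 1, fits → Match.

Match, Match, No match, Match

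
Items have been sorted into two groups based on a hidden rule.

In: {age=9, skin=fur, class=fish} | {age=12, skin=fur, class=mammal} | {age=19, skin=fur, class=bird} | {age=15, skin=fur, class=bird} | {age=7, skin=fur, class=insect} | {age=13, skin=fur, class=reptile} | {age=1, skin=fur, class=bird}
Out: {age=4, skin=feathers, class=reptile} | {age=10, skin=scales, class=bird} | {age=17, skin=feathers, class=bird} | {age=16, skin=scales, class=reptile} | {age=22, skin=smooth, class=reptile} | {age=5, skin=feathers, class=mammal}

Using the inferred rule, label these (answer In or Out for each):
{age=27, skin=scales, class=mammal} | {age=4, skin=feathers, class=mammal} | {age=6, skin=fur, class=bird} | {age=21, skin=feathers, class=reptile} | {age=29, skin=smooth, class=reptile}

One predicate separates the groups cleanly: skin is fur.
{age=27, skin=scales, class=mammal}: skin is scales, fails the rule → Out. {age=4, skin=feathers, class=mammal}: skin is feathers, fails the rule → Out. {age=6, skin=fur, class=bird}: skin is fur, passes → In. {age=21, skin=feathers, class=reptile}: skin is feathers, fails the rule → Out. {age=29, skin=smooth, class=reptile}: skin is smooth, fails the rule → Out.

Out, Out, In, Out, Out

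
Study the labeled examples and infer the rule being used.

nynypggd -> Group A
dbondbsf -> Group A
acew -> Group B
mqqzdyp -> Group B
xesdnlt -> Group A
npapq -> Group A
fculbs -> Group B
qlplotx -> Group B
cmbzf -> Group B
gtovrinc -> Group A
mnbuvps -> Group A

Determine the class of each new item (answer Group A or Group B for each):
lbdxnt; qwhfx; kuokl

'Group A' ⟺ contains 'n'.

Group A, Group B, Group B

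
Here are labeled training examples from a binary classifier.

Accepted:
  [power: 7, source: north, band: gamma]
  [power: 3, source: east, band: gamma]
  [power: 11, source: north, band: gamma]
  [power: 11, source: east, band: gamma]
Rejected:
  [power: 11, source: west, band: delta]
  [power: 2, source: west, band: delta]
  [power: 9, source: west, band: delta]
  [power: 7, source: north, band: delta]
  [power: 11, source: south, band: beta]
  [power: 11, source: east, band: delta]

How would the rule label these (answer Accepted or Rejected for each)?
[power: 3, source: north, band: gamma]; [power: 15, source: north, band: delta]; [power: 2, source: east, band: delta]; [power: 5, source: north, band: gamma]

Rule: band is gamma. This holds for each 'Accepted' example and fails for each 'Rejected' one.
[power: 3, source: north, band: gamma] → band is gamma → Accepted.
[power: 15, source: north, band: delta] → band is delta → Rejected.
[power: 2, source: east, band: delta] → band is delta → Rejected.
[power: 5, source: north, band: gamma] → band is gamma → Accepted.

Accepted, Rejected, Rejected, Accepted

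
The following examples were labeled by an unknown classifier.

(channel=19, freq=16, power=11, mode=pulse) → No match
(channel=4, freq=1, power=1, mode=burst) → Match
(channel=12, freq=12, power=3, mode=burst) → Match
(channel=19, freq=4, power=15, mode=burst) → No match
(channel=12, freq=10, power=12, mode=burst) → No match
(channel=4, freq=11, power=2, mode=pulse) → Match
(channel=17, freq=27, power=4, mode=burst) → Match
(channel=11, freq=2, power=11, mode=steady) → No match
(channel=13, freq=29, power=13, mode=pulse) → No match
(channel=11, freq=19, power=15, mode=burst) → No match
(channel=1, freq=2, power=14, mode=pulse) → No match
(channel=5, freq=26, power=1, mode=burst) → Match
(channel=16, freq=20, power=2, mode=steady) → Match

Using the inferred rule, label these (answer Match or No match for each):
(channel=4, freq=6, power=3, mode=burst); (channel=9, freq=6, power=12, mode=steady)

All 'Match' examples share one property — power ≤ 4 — and every 'No match' example lacks it.

Match, No match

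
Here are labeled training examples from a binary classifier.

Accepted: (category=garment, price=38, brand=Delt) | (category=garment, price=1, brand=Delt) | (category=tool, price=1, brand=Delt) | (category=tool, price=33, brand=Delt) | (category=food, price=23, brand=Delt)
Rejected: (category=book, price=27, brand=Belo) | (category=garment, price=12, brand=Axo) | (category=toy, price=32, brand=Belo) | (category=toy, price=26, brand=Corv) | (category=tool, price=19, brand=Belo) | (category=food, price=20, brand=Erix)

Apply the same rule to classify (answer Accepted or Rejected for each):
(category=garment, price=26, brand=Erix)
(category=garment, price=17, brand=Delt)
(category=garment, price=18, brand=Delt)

Comparing the two groups points to one rule — brand is Delt.
(category=garment, price=26, brand=Erix): Rejected (brand is Erix).
(category=garment, price=17, brand=Delt): Accepted (brand is Delt).
(category=garment, price=18, brand=Delt): Accepted (brand is Delt).

Rejected, Accepted, Accepted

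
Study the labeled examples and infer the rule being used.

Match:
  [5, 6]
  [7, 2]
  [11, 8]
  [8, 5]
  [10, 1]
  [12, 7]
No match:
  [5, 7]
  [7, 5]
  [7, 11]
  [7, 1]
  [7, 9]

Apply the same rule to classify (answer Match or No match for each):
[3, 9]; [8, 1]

The common property of the 'Match' items is: sum is odd. No 'No match' item has it.
[3, 9] — 3+9 = 12, hence No match. [8, 1] — 8+1 = 9, hence Match.

No match, Match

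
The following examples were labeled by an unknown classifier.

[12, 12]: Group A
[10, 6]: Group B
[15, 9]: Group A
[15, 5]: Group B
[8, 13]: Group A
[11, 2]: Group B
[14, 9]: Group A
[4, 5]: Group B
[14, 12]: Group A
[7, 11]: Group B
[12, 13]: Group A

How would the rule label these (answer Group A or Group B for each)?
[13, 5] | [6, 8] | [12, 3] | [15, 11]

The distinguishing property — sum ≥ 21 — holds for all the 'Group A' cases and none of the 'Group B' cases.
Group B: [13, 5], since 13+5 = 18.
Group B: [6, 8], since 6+8 = 14.
Group B: [12, 3], since 12+3 = 15.
Group A: [15, 11], since 15+11 = 26.

Group B, Group B, Group B, Group A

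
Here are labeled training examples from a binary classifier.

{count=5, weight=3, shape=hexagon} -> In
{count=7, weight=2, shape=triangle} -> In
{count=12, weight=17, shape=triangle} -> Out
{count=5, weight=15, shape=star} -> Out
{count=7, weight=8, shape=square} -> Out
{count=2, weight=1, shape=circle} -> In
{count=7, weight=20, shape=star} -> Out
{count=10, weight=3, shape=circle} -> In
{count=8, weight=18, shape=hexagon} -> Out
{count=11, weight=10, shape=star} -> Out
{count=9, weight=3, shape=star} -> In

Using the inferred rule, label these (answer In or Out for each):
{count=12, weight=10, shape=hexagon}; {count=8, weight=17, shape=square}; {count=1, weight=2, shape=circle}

A rule that fits every label: weight ≤ 3 — true of each 'In' example, false of each 'Out' one.
{count=12, weight=10, shape=hexagon}: weight = 10 — does not satisfy this, so Out. {count=8, weight=17, shape=square}: weight = 17 — does not satisfy this, so Out. {count=1, weight=2, shape=circle}: weight = 2 — meets the rule, so In.

Out, Out, In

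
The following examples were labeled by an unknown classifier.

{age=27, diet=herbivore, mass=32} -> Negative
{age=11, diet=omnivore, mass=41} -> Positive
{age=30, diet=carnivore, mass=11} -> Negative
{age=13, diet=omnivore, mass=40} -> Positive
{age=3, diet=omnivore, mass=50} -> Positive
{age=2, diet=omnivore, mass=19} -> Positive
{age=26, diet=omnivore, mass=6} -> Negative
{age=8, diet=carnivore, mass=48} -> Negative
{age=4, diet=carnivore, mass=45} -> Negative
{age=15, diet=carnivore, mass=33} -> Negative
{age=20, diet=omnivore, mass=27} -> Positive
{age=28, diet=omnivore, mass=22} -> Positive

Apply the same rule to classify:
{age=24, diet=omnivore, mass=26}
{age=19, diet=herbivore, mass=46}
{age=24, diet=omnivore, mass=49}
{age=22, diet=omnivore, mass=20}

A rule that fits every label: diet is omnivore AND mass ≥ 11 — true of each 'Positive' example, false of each 'Negative' one.
{age=24, diet=omnivore, mass=26}: diet is omnivore, mass = 26, qualifies → Positive.
{age=19, diet=herbivore, mass=46}: diet is herbivore, mass = 46, doesn't qualify → Negative.
{age=24, diet=omnivore, mass=49}: diet is omnivore, mass = 49, qualifies → Positive.
{age=22, diet=omnivore, mass=20}: diet is omnivore, mass = 20, qualifies → Positive.

Positive, Negative, Positive, Positive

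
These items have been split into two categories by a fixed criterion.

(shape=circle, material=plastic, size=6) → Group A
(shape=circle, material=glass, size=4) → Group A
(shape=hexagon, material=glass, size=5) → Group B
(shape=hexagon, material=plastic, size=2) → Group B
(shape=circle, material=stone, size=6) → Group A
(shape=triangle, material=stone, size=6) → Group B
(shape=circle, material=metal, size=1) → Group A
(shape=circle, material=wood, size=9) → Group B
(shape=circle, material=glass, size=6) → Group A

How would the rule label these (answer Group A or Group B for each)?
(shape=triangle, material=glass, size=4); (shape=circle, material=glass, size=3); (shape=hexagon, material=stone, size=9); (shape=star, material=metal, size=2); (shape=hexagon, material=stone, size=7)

One predicate separates the groups cleanly: shape is circle AND size ≤ 6.
(shape=triangle, material=glass, size=4) — shape is triangle, size = 4, hence Group B. (shape=circle, material=glass, size=3) — shape is circle, size = 3, hence Group A. (shape=hexagon, material=stone, size=9) — shape is hexagon, size = 9, hence Group B. (shape=star, material=metal, size=2) — shape is star, size = 2, hence Group B. (shape=hexagon, material=stone, size=7) — shape is hexagon, size = 7, hence Group B.

Group B, Group A, Group B, Group B, Group B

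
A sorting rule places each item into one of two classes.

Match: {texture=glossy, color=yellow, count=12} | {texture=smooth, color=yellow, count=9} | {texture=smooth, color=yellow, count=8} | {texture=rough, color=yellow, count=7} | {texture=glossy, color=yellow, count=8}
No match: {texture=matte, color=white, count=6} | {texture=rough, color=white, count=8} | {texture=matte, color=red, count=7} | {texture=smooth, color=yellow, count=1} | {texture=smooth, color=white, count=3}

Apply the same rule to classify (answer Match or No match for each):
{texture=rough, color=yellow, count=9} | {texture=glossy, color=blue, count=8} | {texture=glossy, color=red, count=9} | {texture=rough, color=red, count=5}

The rule appears to be: color is yellow AND count ≥ 3.
{texture=rough, color=yellow, count=9} → color is yellow, count = 9 → Match. {texture=glossy, color=blue, count=8} → color is blue, count = 8 → No match. {texture=glossy, color=red, count=9} → color is red, count = 9 → No match. {texture=rough, color=red, count=5} → color is red, count = 5 → No match.

Match, No match, No match, No match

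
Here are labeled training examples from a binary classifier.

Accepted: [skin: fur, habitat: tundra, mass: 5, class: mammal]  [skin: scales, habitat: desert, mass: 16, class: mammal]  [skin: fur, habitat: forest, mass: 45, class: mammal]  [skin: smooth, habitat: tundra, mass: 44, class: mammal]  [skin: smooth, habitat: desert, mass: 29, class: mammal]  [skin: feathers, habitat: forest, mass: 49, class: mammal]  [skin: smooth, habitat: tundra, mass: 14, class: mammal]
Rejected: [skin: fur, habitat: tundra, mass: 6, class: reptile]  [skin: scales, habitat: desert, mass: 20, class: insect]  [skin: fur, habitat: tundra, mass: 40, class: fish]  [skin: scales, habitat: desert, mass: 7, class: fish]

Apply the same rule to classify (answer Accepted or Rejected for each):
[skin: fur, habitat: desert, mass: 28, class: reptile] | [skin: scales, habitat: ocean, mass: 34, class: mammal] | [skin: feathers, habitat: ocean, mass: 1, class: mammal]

Rejected, Accepted, Accepted

The simplest hypothesis consistent with all the labels is: class is mammal.
[skin: fur, habitat: desert, mass: 28, class: reptile] → class is reptile → Rejected.
[skin: scales, habitat: ocean, mass: 34, class: mammal] → class is mammal → Accepted.
[skin: feathers, habitat: ocean, mass: 1, class: mammal] → class is mammal → Accepted.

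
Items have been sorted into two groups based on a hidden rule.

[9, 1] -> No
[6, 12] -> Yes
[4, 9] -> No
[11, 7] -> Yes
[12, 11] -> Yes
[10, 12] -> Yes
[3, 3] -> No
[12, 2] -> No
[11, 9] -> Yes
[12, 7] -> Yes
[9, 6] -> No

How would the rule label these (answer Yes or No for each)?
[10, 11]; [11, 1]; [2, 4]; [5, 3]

Yes, No, No, No

One predicate separates the groups cleanly: sum ≥ 18.
[10, 11]: 10+11 = 21, meets the rule → Yes.
[11, 1]: 11+1 = 12, does not satisfy this → No.
[2, 4]: 2+4 = 6, does not satisfy this → No.
[5, 3]: 5+3 = 8, does not satisfy this → No.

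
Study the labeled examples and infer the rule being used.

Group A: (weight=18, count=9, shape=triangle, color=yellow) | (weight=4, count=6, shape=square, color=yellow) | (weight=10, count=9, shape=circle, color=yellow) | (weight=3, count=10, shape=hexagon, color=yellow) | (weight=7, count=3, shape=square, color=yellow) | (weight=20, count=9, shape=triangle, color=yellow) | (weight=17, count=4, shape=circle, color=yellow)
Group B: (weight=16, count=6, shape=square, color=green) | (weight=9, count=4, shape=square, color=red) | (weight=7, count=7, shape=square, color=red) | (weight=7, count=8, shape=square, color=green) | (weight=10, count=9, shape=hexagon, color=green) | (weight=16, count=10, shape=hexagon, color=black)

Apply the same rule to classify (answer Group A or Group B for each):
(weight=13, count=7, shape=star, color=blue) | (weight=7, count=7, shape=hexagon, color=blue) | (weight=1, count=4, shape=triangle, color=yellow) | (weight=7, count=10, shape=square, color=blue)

Group B, Group B, Group A, Group B

Looking at the examples, the only property every 'Group A' case has and every 'Group B' case lacks is: color is yellow.
(weight=13, count=7, shape=star, color=blue): color is blue, fails the rule → Group B. (weight=7, count=7, shape=hexagon, color=blue): color is blue, fails the rule → Group B. (weight=1, count=4, shape=triangle, color=yellow): color is yellow, fits → Group A. (weight=7, count=10, shape=square, color=blue): color is blue, fails the rule → Group B.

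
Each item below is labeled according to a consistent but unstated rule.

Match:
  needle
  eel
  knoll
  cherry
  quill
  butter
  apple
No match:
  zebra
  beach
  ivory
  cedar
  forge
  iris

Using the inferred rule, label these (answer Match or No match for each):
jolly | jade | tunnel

Match, No match, Match

The pattern is that an item is 'Match' exactly when: has a double letter.
jolly — 'll' doubled, hence Match. jade — no doubled letter, hence No match. tunnel — 'nn' doubled, hence Match.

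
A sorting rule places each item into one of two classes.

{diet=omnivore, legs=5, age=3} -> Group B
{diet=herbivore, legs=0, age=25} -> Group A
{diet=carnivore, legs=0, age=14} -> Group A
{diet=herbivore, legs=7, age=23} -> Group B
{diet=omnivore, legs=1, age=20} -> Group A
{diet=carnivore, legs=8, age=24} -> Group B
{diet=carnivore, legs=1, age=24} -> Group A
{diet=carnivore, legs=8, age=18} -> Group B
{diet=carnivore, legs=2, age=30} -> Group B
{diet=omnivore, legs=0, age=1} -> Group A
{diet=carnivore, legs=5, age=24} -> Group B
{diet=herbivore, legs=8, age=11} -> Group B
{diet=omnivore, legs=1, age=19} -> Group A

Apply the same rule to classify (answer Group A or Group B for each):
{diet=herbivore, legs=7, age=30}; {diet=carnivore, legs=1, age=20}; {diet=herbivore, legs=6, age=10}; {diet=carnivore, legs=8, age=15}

Group B, Group A, Group B, Group B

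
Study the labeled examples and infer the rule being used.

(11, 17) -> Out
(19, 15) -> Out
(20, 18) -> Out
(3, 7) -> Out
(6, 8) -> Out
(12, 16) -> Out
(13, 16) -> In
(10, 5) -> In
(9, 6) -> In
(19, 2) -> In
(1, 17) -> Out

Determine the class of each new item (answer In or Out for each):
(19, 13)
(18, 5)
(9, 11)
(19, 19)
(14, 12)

The simplest hypothesis consistent with all the labels is: sum is odd.
(19, 13): 19+13 = 32, fails the rule → Out.
(18, 5): 18+5 = 23, matches → In.
(9, 11): 9+11 = 20, fails the rule → Out.
(19, 19): 19+19 = 38, fails the rule → Out.
(14, 12): 14+12 = 26, fails the rule → Out.

Out, In, Out, Out, Out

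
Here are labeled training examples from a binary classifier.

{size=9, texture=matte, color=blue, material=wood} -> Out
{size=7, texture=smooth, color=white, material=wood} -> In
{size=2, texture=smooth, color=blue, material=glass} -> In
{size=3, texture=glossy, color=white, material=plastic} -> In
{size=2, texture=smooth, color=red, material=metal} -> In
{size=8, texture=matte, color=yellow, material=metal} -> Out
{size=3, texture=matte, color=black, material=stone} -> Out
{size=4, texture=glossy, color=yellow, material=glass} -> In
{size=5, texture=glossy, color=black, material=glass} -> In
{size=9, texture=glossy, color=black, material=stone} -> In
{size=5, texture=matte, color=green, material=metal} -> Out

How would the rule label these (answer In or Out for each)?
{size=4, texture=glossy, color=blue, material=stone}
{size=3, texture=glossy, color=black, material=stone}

In, In

The simplest hypothesis consistent with all the labels is: texture is not matte.
{size=4, texture=glossy, color=blue, material=stone}: texture is glossy, passes → In.
{size=3, texture=glossy, color=black, material=stone}: texture is glossy, passes → In.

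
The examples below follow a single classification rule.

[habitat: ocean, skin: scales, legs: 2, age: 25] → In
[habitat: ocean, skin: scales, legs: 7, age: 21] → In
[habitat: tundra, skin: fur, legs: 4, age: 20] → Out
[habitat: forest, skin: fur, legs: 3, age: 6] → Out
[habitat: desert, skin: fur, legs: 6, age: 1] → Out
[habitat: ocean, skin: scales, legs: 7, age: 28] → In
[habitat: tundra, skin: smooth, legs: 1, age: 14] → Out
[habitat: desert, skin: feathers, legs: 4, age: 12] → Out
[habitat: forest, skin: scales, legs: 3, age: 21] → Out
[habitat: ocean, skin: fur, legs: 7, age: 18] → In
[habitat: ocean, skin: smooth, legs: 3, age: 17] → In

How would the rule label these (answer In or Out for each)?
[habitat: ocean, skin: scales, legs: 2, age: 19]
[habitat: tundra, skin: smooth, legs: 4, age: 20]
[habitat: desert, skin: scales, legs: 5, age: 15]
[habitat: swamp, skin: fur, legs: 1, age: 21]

The classifier is using: habitat is ocean.
[habitat: ocean, skin: scales, legs: 2, age: 19]: habitat is ocean, satisfies this → In. [habitat: tundra, skin: smooth, legs: 4, age: 20]: habitat is tundra, fails the rule → Out. [habitat: desert, skin: scales, legs: 5, age: 15]: habitat is desert, fails the rule → Out. [habitat: swamp, skin: fur, legs: 1, age: 21]: habitat is swamp, fails the rule → Out.

In, Out, Out, Out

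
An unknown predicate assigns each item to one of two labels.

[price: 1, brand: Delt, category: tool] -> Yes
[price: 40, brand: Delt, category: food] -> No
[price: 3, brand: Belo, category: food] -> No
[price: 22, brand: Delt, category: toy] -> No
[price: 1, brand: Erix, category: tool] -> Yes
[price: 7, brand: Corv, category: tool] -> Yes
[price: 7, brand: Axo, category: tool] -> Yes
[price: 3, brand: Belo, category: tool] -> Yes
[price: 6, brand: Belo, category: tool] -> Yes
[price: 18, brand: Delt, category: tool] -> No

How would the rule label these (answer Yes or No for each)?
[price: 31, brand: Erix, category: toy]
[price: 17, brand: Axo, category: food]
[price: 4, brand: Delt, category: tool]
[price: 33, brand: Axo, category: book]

The common property of the 'Yes' items is: category is tool AND price ≤ 7. No 'No' item has it.
[price: 31, brand: Erix, category: toy]: category is toy, price = 31 — does not pass, so No. [price: 17, brand: Axo, category: food]: category is food, price = 17 — does not pass, so No. [price: 4, brand: Delt, category: tool]: category is tool, price = 4 — passes, so Yes. [price: 33, brand: Axo, category: book]: category is book, price = 33 — does not pass, so No.

No, No, Yes, No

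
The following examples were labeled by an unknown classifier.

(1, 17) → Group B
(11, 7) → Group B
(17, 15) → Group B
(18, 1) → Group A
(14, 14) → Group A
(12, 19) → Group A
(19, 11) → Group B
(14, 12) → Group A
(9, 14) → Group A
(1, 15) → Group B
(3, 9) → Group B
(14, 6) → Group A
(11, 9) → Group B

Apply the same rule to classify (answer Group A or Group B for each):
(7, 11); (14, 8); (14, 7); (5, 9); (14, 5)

Group B, Group A, Group A, Group B, Group A

'Group A' ⟺ product is even.
(7, 11) → 7·11 = 77 → Group B.
(14, 8) → 14·8 = 112 → Group A.
(14, 7) → 14·7 = 98 → Group A.
(5, 9) → 5·9 = 45 → Group B.
(14, 5) → 14·5 = 70 → Group A.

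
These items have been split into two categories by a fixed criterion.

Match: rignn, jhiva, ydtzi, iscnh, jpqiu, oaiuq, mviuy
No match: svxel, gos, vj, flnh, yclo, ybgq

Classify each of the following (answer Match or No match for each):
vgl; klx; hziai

No match, No match, Match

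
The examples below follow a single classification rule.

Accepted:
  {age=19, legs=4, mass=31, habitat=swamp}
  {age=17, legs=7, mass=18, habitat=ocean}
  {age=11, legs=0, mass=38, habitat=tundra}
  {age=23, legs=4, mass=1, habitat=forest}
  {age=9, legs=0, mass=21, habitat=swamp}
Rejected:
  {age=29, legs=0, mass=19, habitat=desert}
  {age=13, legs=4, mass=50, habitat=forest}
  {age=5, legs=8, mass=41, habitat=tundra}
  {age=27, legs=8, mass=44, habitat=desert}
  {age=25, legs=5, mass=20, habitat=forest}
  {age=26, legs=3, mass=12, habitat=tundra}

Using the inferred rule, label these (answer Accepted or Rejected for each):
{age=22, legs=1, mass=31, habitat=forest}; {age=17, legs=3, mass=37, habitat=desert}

The classifier is using: age ≤ 23 AND mass ≤ 38.

Accepted, Accepted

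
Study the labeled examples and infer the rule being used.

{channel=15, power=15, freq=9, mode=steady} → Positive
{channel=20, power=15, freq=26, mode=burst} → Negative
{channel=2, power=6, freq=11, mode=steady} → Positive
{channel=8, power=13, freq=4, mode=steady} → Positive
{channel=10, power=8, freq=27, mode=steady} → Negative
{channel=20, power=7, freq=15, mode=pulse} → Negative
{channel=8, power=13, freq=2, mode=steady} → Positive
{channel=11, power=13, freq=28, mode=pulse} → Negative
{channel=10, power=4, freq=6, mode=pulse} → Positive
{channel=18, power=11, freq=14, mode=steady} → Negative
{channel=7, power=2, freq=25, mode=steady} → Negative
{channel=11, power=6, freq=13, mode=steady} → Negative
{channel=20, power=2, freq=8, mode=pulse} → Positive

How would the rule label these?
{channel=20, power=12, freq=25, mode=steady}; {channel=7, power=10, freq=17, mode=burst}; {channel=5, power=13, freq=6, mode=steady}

Negative, Negative, Positive

The common property of the 'Positive' items is: freq ≤ 11. No 'Negative' item has it.
{channel=20, power=12, freq=25, mode=steady} — freq = 25, hence Negative. {channel=7, power=10, freq=17, mode=burst} — freq = 17, hence Negative. {channel=5, power=13, freq=6, mode=steady} — freq = 6, hence Positive.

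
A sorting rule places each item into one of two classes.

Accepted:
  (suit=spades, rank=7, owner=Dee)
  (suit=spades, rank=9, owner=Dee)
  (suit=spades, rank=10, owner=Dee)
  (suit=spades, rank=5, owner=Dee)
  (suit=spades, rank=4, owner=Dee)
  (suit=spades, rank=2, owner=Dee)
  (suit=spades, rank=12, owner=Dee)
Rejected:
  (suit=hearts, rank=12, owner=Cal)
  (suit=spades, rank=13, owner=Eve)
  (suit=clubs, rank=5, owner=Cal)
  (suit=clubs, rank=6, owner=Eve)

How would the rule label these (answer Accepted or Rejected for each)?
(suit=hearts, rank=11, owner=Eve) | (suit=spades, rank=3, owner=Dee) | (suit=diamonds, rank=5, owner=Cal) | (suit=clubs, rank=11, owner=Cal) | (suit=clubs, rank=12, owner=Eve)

One predicate separates the groups cleanly: owner is Dee.
(suit=hearts, rank=11, owner=Eve): Rejected (owner is Eve). (suit=spades, rank=3, owner=Dee): Accepted (owner is Dee). (suit=diamonds, rank=5, owner=Cal): Rejected (owner is Cal). (suit=clubs, rank=11, owner=Cal): Rejected (owner is Cal). (suit=clubs, rank=12, owner=Eve): Rejected (owner is Eve).

Rejected, Accepted, Rejected, Rejected, Rejected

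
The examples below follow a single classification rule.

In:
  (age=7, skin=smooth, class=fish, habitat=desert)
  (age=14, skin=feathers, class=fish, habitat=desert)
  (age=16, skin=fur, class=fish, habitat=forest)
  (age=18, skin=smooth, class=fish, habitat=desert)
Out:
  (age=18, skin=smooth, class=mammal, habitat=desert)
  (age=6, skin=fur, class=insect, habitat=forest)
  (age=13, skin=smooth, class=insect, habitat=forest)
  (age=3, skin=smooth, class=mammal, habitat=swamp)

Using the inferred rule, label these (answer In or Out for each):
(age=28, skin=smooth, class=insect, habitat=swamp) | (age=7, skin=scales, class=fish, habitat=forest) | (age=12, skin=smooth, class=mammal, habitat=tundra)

Every 'In' example satisfies: class is fish. None of the 'Out' examples do.
(age=28, skin=smooth, class=insect, habitat=swamp): class is insect, does not satisfy this → Out.
(age=7, skin=scales, class=fish, habitat=forest): class is fish, passes → In.
(age=12, skin=smooth, class=mammal, habitat=tundra): class is mammal, does not satisfy this → Out.

Out, In, Out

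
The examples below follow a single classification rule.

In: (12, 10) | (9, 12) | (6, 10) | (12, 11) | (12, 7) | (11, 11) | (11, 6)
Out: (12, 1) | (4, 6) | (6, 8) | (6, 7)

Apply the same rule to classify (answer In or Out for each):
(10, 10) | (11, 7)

The rule appears to be: sum ≥ 16.
(10, 10) — 10+10 = 20, hence In.
(11, 7) — 11+7 = 18, hence In.

In, In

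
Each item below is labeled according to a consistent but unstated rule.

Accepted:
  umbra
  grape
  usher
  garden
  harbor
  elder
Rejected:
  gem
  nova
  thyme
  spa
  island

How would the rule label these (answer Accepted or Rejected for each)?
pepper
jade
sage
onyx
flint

'Accepted' ⟺ contains 'r'.

Accepted, Rejected, Rejected, Rejected, Rejected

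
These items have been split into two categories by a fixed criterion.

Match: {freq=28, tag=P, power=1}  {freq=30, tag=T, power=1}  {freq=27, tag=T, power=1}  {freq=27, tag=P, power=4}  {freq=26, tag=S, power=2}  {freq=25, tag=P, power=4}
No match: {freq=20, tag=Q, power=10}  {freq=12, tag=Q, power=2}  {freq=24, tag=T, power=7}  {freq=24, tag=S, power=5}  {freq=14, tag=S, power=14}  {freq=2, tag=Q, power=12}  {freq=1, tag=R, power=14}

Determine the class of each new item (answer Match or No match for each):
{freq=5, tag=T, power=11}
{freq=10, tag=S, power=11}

No match, No match

A rule that fits every label: freq ≥ 25 — true of each 'Match' example, false of each 'No match' one.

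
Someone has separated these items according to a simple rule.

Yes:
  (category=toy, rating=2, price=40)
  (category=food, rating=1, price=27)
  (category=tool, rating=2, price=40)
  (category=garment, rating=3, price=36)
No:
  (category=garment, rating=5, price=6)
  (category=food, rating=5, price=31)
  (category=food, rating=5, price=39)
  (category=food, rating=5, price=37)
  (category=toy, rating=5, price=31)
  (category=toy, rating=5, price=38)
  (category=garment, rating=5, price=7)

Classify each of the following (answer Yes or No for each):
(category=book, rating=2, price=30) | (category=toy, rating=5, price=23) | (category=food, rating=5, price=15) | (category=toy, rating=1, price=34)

Yes, No, No, Yes

The simplest hypothesis consistent with all the labels is: rating ≤ 3.
(category=book, rating=2, price=30) → rating = 2 → Yes.
(category=toy, rating=5, price=23) → rating = 5 → No.
(category=food, rating=5, price=15) → rating = 5 → No.
(category=toy, rating=1, price=34) → rating = 1 → Yes.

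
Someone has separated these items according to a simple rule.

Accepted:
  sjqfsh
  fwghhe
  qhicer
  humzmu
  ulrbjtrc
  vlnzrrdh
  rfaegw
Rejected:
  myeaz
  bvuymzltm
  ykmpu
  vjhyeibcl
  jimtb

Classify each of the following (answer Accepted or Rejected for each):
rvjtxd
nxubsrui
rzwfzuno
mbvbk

Accepted, Accepted, Accepted, Rejected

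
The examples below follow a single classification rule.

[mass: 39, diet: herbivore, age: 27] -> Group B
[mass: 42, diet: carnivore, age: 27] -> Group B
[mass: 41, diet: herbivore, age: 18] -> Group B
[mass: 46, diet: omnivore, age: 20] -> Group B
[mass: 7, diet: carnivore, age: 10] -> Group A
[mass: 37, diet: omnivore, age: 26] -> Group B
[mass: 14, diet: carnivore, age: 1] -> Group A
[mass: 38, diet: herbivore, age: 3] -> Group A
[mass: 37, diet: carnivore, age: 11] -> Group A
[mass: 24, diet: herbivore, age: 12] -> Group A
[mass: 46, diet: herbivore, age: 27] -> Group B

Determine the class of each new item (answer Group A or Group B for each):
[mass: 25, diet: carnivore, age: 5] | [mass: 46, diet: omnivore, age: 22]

Group A, Group B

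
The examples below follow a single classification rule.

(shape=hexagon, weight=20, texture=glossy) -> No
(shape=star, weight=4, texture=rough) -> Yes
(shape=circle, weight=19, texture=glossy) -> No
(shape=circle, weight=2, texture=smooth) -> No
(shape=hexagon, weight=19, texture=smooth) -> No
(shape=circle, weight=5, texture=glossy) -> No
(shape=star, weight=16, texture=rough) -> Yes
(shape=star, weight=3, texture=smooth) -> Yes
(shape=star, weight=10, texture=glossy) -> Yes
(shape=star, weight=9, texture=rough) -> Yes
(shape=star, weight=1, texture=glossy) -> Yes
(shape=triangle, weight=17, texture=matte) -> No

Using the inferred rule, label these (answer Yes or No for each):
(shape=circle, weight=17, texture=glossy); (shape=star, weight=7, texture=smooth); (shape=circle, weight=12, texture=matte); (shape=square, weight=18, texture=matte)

No, Yes, No, No

'Yes' ⟺ shape is star.
No: (shape=circle, weight=17, texture=glossy), since shape is circle. Yes: (shape=star, weight=7, texture=smooth), since shape is star. No: (shape=circle, weight=12, texture=matte), since shape is circle. No: (shape=square, weight=18, texture=matte), since shape is square.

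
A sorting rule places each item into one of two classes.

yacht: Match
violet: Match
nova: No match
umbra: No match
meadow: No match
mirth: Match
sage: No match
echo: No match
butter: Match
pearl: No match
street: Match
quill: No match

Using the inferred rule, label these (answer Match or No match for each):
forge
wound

One predicate separates the groups cleanly: contains 't'.
forge → no 't' → No match. wound → no 't' → No match.

No match, No match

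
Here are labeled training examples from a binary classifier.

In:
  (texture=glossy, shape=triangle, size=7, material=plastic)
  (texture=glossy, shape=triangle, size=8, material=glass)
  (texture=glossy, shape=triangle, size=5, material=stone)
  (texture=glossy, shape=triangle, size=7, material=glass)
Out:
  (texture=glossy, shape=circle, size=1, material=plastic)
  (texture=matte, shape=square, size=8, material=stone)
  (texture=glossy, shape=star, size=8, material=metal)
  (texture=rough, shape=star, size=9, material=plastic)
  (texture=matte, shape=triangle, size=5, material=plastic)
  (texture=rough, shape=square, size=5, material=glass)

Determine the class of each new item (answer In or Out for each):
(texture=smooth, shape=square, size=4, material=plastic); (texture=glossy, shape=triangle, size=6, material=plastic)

Out, In

The common property of the 'In' items is: shape is triangle AND texture is glossy. No 'Out' item has it.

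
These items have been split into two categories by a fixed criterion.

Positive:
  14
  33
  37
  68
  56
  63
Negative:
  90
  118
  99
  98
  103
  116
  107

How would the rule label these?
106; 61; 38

Negative, Positive, Positive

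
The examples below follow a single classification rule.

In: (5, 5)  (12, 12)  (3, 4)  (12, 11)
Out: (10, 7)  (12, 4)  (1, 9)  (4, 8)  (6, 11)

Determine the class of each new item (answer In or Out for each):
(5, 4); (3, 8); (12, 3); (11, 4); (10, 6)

In, Out, Out, Out, Out

The common property of the 'In' items is: |first − second| ≤ 1. No 'Out' item has it.
(5, 4) → |5−4| = 1 → In.
(3, 8) → |3−8| = 5 → Out.
(12, 3) → |12−3| = 9 → Out.
(11, 4) → |11−4| = 7 → Out.
(10, 6) → |10−6| = 4 → Out.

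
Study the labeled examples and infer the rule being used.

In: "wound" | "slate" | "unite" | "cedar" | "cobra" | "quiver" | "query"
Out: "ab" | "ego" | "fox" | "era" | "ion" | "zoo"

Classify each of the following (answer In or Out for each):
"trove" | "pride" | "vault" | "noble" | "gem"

In, In, In, In, Out

The classifier is using: length ≥ 5.
"trove": In (length 5).
"pride": In (length 5).
"vault": In (length 5).
"noble": In (length 5).
"gem": Out (length 3).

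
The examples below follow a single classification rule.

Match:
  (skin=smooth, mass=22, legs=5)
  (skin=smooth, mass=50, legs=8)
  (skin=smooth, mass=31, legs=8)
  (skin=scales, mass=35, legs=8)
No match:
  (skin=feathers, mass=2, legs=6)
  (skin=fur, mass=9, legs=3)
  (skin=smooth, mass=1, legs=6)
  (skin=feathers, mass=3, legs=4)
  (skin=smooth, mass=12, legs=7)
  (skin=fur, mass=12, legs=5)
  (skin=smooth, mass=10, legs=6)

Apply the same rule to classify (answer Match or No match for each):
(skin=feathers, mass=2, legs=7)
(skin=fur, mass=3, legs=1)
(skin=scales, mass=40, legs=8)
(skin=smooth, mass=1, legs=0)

No match, No match, Match, No match

Rule: mass ≥ 22. This holds for each 'Match' example and fails for each 'No match' one.
(skin=feathers, mass=2, legs=7) → mass = 2 → No match.
(skin=fur, mass=3, legs=1) → mass = 3 → No match.
(skin=scales, mass=40, legs=8) → mass = 40 → Match.
(skin=smooth, mass=1, legs=0) → mass = 1 → No match.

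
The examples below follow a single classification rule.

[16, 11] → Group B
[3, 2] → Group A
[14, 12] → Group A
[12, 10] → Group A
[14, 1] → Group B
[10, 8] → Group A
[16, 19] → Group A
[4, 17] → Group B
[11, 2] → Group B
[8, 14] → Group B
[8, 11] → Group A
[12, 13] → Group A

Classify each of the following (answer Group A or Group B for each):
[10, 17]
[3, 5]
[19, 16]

A rule that fits every label: |first − second| ≤ 3 — true of each 'Group A' example, false of each 'Group B' one.
[10, 17] — |10−17| = 7, hence Group B.
[3, 5] — |3−5| = 2, hence Group A.
[19, 16] — |19−16| = 3, hence Group A.

Group B, Group A, Group A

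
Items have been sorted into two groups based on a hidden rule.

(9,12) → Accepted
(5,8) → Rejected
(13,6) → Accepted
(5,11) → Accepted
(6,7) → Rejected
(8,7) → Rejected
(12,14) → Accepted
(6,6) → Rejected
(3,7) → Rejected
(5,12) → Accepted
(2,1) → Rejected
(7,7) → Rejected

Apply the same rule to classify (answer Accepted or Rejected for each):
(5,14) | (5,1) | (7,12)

Accepted, Rejected, Accepted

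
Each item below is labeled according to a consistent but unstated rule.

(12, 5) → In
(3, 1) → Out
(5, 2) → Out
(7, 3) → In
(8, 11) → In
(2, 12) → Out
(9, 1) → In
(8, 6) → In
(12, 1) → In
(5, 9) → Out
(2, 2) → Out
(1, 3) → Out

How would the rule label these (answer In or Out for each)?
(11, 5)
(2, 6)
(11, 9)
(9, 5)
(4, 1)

In, Out, In, In, Out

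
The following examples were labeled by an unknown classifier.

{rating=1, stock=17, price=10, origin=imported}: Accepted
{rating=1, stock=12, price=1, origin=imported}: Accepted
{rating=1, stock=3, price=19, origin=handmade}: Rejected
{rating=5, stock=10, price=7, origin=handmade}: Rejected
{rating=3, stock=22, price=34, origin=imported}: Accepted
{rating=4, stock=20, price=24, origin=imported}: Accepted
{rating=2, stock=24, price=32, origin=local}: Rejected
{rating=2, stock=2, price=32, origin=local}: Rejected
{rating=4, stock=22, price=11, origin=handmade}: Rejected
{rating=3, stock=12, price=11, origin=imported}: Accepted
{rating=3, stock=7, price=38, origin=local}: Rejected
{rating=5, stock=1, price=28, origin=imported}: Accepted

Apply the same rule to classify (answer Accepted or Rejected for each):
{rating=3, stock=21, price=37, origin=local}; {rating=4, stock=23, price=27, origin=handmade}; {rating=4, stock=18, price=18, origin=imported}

'Accepted' ⟺ origin is imported.
{rating=3, stock=21, price=37, origin=local} → origin is local → Rejected. {rating=4, stock=23, price=27, origin=handmade} → origin is handmade → Rejected. {rating=4, stock=18, price=18, origin=imported} → origin is imported → Accepted.

Rejected, Rejected, Accepted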